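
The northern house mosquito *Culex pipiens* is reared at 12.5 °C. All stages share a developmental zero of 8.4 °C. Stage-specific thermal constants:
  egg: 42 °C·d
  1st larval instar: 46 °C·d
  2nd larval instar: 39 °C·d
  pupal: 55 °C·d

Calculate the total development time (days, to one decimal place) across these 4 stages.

Daily accumulation at 12.5 °C = 12.5 − 8.4 = 4.1 DD/day.
Total K = 42 + 46 + 39 + 55 = 182 DD.
Total duration = 182 / 4.1 = 44.390 ≈ 44.4 days.

44.4 days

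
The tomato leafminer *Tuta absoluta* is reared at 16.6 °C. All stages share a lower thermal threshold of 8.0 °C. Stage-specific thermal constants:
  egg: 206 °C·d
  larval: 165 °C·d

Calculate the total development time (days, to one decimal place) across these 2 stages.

Daily accumulation at 16.6 °C = 16.6 − 8.0 = 8.6 DD/day.
Total K = 206 + 165 = 371 DD.
Total duration = 371 / 8.6 = 43.140 ≈ 43.1 days.

43.1 days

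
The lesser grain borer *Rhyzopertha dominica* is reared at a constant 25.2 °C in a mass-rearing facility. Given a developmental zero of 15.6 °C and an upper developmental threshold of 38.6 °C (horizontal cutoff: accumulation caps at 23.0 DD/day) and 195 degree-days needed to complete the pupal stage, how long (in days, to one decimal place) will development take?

Daily accumulation = 25.2 − 15.6 = 9.6 DD/day.
Duration = 195 / 9.6 = 20.312 ≈ 20.3 days.

20.3 days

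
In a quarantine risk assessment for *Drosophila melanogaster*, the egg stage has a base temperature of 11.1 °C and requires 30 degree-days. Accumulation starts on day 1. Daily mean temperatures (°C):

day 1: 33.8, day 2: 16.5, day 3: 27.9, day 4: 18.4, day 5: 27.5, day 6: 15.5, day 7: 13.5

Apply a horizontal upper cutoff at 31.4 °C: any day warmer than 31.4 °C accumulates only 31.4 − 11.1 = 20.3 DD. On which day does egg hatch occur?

Daily DD above 11.1 °C (capped at 20.3): 20.3, 5.4, 16.8, 7.3, 16.4, 4.4, 2.4.
Cumulative: 20.3, 25.7, 42.5, 49.8, 66.2, 70.6, 73.0.
The total first reaches 30 DD on day 3.

day 3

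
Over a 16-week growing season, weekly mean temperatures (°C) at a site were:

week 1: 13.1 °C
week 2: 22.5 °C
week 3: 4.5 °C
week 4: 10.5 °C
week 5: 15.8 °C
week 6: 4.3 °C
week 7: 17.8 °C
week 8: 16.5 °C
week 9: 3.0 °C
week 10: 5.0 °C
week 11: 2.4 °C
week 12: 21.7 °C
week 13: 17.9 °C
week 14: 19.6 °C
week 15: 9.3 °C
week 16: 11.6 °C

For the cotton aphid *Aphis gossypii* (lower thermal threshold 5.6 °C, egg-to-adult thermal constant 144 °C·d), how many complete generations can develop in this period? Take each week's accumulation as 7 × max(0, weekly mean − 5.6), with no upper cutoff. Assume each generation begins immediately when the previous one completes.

5 generations

Weekly DD (7 × max(0, T̄ − 5.6)): 52.5, 118.3, 0.0, 34.3, 71.4, 0.0, 85.4, 76.3, 0.0, 0.0, 0.0, 112.7, 86.1, 98.0, 25.9, 42.0.
Season total = 802.9 DD.
Complete generations = ⌊802.9 / 144⌋ = 5.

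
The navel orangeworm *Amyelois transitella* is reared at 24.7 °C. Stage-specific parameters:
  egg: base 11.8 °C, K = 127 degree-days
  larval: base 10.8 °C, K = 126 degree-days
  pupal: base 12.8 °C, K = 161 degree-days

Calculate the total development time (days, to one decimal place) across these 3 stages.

egg: 127 / (24.7 − 11.8) = 127 / 12.9 = 9.845 d.
larval: 126 / (24.7 − 10.8) = 126 / 13.9 = 9.065 d.
pupal: 161 / (24.7 − 12.8) = 161 / 11.9 = 13.529 d.
Sum = 32.439 ≈ 32.4 days.

32.4 days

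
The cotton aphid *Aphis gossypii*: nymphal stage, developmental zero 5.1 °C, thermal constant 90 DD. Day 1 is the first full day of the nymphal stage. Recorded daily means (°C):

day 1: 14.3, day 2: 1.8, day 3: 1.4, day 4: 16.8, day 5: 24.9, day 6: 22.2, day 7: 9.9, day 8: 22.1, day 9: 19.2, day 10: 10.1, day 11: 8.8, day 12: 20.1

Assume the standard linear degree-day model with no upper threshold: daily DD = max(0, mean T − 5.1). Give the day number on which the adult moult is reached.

Daily DD above 5.1 °C: 9.2, 0.0, 0.0, 11.7, 19.8, 17.1, 4.8, 17.0, 14.1, 5.0, 3.7, 15.0.
Cumulative: 9.2, 9.2, 9.2, 20.9, 40.7, 57.8, 62.6, 79.6, 93.7, 98.7, 102.4, 117.4.
The total first reaches 90 DD on day 9.

day 9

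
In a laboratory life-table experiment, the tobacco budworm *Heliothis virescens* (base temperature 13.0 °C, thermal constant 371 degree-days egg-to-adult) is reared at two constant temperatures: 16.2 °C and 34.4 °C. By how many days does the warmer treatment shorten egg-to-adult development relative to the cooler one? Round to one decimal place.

98.6 days

At 16.2 °C: 371 / (16.2 − 13.0) = 371 / 3.2 = 115.938 d.
At 34.4 °C: 371 / (34.4 − 13.0) = 371 / 21.4 = 17.336 d.
Difference = |115.938 − 17.336| = 98.601 ≈ 98.6 days.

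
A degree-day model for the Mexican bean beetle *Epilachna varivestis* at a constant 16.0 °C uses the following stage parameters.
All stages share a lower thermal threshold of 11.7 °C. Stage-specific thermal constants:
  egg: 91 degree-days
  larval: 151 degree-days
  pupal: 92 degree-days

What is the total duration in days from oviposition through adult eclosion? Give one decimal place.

Daily accumulation at 16.0 °C = 16.0 − 11.7 = 4.3 DD/day.
Total K = 91 + 151 + 92 = 334 DD.
Total duration = 334 / 4.3 = 77.674 ≈ 77.7 days.

77.7 days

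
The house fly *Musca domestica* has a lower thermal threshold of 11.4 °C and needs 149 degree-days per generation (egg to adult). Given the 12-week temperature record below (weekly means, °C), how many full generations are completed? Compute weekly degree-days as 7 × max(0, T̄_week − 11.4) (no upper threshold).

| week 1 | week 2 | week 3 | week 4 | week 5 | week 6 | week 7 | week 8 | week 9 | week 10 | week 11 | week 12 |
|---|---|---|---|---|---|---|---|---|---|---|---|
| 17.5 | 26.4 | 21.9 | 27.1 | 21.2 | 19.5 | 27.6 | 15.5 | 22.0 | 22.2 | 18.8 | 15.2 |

5 generations

Weekly DD (7 × max(0, T̄ − 11.4)): 42.7, 105.0, 73.5, 109.9, 68.6, 56.7, 113.4, 28.7, 74.2, 75.6, 51.8, 26.6.
Season total = 826.7 DD.
Complete generations = ⌊826.7 / 149⌋ = 5.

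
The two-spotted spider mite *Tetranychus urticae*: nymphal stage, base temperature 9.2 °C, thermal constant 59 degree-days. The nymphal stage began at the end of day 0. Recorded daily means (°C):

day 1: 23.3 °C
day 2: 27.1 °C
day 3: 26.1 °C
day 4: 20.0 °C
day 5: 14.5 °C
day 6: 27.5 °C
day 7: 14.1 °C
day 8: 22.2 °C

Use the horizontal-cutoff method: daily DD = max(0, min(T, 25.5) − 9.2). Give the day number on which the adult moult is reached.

day 5

Daily DD above 9.2 °C (capped at 16.3): 14.1, 16.3, 16.3, 10.8, 5.3, 16.3, 4.9, 13.0.
Cumulative: 14.1, 30.4, 46.7, 57.5, 62.8, 79.1, 84.0, 97.0.
The total first reaches 59 DD on day 5.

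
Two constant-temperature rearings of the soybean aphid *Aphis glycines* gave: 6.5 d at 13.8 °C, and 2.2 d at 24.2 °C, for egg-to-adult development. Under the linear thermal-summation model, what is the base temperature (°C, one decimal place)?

Under the model K = D·(T − T_b), so D₁·(T₁ − T_b) = D₂·(T₂ − T_b).
6.5·(13.8 − T_b) = 2.2·(24.2 − T_b)
T_b = (6.5·13.8 − 2.2·24.2) / (6.5 − 2.2) = 36.46 / 4.3 = 8.479 °C ≈ 8.5 °C.

8.5 °C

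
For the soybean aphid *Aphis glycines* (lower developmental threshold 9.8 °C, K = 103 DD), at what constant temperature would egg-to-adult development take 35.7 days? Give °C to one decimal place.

Required daily accumulation = 103 / 35.7 = 2.885 DD/day.
T = T_base + 2.885 = 9.8 + 2.885 = 12.685 ≈ 12.7 °C.

12.7 °C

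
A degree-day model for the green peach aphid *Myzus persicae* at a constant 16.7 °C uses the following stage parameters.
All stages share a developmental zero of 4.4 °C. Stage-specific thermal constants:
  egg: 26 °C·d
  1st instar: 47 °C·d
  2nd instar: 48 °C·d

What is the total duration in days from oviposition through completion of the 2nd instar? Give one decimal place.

Daily accumulation at 16.7 °C = 16.7 − 4.4 = 12.3 DD/day.
Total K = 26 + 47 + 48 = 121 DD.
Total duration = 121 / 12.3 = 9.837 ≈ 9.8 days.

9.8 days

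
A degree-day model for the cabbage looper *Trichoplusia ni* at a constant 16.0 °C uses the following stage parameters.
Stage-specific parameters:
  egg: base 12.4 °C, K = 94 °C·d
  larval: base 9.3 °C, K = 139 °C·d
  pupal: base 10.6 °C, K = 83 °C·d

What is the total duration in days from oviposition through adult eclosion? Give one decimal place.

egg: 94 / (16.0 − 12.4) = 94 / 3.6 = 26.111 d.
larval: 139 / (16.0 − 9.3) = 139 / 6.7 = 20.746 d.
pupal: 83 / (16.0 − 10.6) = 83 / 5.4 = 15.370 d.
Sum = 62.228 ≈ 62.2 days.

62.2 days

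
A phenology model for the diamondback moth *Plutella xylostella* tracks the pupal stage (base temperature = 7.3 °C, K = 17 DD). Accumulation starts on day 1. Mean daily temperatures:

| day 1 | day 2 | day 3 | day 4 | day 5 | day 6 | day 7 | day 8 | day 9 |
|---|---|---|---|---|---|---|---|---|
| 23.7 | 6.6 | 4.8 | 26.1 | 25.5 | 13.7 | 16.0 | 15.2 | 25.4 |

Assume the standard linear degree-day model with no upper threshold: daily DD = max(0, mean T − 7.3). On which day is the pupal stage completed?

Daily DD above 7.3 °C: 16.4, 0.0, 0.0, 18.8, 18.2, 6.4, 8.7, 7.9, 18.1.
Cumulative: 16.4, 16.4, 16.4, 35.2, 53.4, 59.8, 68.5, 76.4, 94.5.
The total first reaches 17 DD on day 4.

day 4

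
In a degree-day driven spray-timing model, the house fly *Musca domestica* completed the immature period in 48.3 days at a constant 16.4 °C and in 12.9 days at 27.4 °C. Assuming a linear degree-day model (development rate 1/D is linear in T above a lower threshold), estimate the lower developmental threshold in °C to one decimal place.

Under the model K = D·(T − T_b), so D₁·(T₁ − T_b) = D₂·(T₂ − T_b).
48.3·(16.4 − T_b) = 12.9·(27.4 − T_b)
T_b = (48.3·16.4 − 12.9·27.4) / (48.3 − 12.9) = 438.66 / 35.4 = 12.392 °C ≈ 12.4 °C.

12.4 °C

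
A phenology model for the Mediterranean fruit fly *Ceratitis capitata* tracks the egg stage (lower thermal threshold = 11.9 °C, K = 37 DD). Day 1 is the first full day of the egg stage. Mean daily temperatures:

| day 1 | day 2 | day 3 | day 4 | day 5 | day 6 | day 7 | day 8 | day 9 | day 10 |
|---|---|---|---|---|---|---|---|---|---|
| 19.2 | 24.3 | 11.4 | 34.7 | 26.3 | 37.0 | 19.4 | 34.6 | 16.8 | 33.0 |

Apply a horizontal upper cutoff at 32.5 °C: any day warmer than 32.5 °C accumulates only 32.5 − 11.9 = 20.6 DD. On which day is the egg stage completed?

day 4

Daily DD above 11.9 °C (capped at 20.6): 7.3, 12.4, 0.0, 20.6, 14.4, 20.6, 7.5, 20.6, 4.9, 20.6.
Cumulative: 7.3, 19.7, 19.7, 40.3, 54.7, 75.3, 82.8, 103.4, 108.3, 128.9.
The total first reaches 37 DD on day 4.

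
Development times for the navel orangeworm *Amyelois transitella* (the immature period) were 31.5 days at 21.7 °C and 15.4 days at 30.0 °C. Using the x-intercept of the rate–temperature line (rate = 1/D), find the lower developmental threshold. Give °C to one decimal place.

Linear rate model ⇒ the product D·(T − T_b) is constant across temperatures.
31.5·(21.7 − T_b) = 15.4·(30.0 − T_b)
T_b = (31.5·21.7 − 15.4·30.0) / (31.5 − 15.4) = 221.55 / 16.1 = 13.761 °C ≈ 13.8 °C.

13.8 °C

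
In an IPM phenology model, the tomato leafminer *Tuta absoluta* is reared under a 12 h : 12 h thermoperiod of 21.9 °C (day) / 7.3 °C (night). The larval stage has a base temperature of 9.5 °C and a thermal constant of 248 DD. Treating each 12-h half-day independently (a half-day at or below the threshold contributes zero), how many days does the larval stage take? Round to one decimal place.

Day half: max(0, 21.9 − 9.5) × 0.5 = 12.4 × 0.5 = 6.20 DD.
Night half: max(0, 7.3 − 9.5) × 0.5 = 0.0 × 0.5 = 0.00 DD.
Per 24 h: 6.20 DD/day.
Duration = 248 / 6.20 = 40.000 ≈ 40.0 days.

40.0 days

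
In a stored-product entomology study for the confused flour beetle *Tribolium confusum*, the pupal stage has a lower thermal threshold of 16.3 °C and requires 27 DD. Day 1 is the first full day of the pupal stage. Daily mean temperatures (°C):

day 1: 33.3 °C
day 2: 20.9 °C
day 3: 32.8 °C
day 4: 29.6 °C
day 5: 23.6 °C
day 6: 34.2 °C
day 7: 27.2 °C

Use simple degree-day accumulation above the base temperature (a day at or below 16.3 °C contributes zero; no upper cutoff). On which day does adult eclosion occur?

Daily DD above 16.3 °C: 17.0, 4.6, 16.5, 13.3, 7.3, 17.9, 10.9.
Cumulative: 17.0, 21.6, 38.1, 51.4, 58.7, 76.6, 87.5.
The total first reaches 27 DD on day 3.

day 3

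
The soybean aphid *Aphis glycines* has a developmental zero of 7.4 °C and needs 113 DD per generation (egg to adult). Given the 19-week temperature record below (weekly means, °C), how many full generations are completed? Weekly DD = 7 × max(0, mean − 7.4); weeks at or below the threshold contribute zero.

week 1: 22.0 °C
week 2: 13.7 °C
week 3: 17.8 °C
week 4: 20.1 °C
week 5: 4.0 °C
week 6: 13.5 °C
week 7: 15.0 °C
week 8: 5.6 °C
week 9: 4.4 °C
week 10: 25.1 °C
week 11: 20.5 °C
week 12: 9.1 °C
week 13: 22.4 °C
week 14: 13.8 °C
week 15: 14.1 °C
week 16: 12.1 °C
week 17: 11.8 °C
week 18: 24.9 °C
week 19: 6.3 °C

8 generations

Weekly DD (7 × max(0, T̄ − 7.4)): 102.2, 44.1, 72.8, 88.9, 0.0, 42.7, 53.2, 0.0, 0.0, 123.9, 91.7, 11.9, 105.0, 44.8, 46.9, 32.9, 30.8, 122.5, 0.0.
Season total = 1014.3 DD.
Complete generations = ⌊1014.3 / 113⌋ = 8.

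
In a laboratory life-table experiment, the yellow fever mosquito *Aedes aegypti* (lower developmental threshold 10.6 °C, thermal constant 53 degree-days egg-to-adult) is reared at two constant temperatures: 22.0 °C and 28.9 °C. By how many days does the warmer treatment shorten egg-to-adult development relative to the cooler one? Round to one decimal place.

At 22.0 °C: 53 / (22.0 − 10.6) = 53 / 11.4 = 4.649 d.
At 28.9 °C: 53 / (28.9 − 10.6) = 53 / 18.3 = 2.896 d.
Difference = |4.649 − 2.896| = 1.753 ≈ 1.8 days.

1.8 days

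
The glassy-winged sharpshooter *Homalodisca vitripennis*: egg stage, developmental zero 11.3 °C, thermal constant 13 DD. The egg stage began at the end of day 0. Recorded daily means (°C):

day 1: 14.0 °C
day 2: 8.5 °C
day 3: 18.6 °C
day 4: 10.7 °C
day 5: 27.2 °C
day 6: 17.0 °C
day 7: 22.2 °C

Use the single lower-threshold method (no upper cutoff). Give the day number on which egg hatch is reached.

day 5

Daily DD above 11.3 °C: 2.7, 0.0, 7.3, 0.0, 15.9, 5.7, 10.9.
Cumulative: 2.7, 2.7, 10.0, 10.0, 25.9, 31.6, 42.5.
The total first reaches 13 DD on day 5.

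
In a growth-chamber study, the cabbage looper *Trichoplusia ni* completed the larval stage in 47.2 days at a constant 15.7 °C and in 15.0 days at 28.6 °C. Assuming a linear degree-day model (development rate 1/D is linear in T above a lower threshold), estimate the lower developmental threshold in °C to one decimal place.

Linear rate model ⇒ the product D·(T − T_b) is constant across temperatures.
47.2·(15.7 − T_b) = 15.0·(28.6 − T_b)
T_b = (47.2·15.7 − 15.0·28.6) / (47.2 − 15.0) = 312.04 / 32.2 = 9.691 °C ≈ 9.7 °C.

9.7 °C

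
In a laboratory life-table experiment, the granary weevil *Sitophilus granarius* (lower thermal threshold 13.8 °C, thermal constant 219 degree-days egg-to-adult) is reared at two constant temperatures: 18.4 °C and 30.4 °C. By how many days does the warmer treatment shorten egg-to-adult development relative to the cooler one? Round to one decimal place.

34.4 days

At 18.4 °C: 219 / (18.4 − 13.8) = 219 / 4.6 = 47.609 d.
At 30.4 °C: 219 / (30.4 − 13.8) = 219 / 16.6 = 13.193 d.
Difference = |47.609 − 13.193| = 34.416 ≈ 34.4 days.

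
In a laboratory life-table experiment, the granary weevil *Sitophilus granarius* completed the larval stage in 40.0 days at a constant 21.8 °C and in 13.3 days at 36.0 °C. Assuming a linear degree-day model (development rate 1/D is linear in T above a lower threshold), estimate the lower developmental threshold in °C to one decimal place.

Equal thermal constants: D₁(T₁ − T_b) = D₂(T₂ − T_b).
40.0·(21.8 − T_b) = 13.3·(36.0 − T_b)
T_b = (40.0·21.8 − 13.3·36.0) / (40.0 − 13.3) = 393.20 / 26.7 = 14.727 °C ≈ 14.7 °C.

14.7 °C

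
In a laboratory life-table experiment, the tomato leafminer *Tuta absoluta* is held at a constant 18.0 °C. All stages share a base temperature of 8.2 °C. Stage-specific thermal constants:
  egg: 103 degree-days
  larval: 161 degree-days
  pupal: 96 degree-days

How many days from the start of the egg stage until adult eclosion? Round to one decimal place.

Daily accumulation at 18.0 °C = 18.0 − 8.2 = 9.8 DD/day.
Total K = 103 + 161 + 96 = 360 DD.
Total duration = 360 / 9.8 = 36.735 ≈ 36.7 days.

36.7 days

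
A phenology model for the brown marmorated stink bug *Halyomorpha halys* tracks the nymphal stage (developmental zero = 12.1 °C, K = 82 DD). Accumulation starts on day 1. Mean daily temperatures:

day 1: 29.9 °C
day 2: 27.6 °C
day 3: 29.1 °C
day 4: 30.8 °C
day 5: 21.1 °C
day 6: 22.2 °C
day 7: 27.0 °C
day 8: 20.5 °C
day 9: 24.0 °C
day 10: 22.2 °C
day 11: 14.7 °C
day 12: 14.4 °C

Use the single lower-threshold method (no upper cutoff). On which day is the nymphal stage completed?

Daily DD above 12.1 °C: 17.8, 15.5, 17.0, 18.7, 9.0, 10.1, 14.9, 8.4, 11.9, 10.1, 2.6, 2.3.
Cumulative: 17.8, 33.3, 50.3, 69.0, 78.0, 88.1, 103.0, 111.4, 123.3, 133.4, 136.0, 138.3.
The total first reaches 82 DD on day 6.

day 6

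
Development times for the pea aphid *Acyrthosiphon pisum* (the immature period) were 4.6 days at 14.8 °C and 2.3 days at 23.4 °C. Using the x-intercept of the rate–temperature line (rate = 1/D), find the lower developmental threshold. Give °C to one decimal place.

6.2 °C

Linear rate model ⇒ the product D·(T − T_b) is constant across temperatures.
4.6·(14.8 − T_b) = 2.3·(23.4 − T_b)
T_b = (4.6·14.8 − 2.3·23.4) / (4.6 − 2.3) = 14.26 / 2.3 = 6.200 °C ≈ 6.2 °C.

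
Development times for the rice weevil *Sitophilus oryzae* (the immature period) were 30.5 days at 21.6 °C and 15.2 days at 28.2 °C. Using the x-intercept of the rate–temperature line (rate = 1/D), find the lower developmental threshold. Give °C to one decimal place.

15.0 °C

Linear rate model ⇒ the product D·(T − T_b) is constant across temperatures.
30.5·(21.6 − T_b) = 15.2·(28.2 − T_b)
T_b = (30.5·21.6 − 15.2·28.2) / (30.5 − 15.2) = 230.16 / 15.3 = 15.043 °C ≈ 15.0 °C.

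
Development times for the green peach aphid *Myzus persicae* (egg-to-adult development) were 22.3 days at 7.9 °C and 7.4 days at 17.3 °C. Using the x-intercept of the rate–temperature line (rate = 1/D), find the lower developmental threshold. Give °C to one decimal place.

Equal thermal constants: D₁(T₁ − T_b) = D₂(T₂ − T_b).
22.3·(7.9 − T_b) = 7.4·(17.3 − T_b)
T_b = (22.3·7.9 − 7.4·17.3) / (22.3 − 7.4) = 48.15 / 14.9 = 3.232 °C ≈ 3.2 °C.

3.2 °C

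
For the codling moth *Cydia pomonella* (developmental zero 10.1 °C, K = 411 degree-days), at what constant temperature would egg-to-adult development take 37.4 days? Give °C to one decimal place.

Required daily accumulation = 411 / 37.4 = 10.989 DD/day.
T = T_base + 10.989 = 10.1 + 10.989 = 21.089 ≈ 21.1 °C.

21.1 °C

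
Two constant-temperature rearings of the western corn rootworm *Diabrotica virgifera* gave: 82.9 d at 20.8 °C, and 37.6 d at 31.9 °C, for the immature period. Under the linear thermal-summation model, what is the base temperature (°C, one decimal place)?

Linear rate model ⇒ the product D·(T − T_b) is constant across temperatures.
82.9·(20.8 − T_b) = 37.6·(31.9 − T_b)
T_b = (82.9·20.8 − 37.6·31.9) / (82.9 − 37.6) = 524.88 / 45.3 = 11.587 °C ≈ 11.6 °C.

11.6 °C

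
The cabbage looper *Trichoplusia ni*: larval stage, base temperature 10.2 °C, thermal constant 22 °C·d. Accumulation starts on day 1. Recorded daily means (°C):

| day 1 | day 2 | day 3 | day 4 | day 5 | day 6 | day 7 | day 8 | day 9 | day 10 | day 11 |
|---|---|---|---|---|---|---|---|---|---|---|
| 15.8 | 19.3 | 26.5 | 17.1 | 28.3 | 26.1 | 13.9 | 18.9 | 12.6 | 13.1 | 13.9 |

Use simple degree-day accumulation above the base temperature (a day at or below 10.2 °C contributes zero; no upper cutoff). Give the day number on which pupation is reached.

day 3

Daily DD above 10.2 °C: 5.6, 9.1, 16.3, 6.9, 18.1, 15.9, 3.7, 8.7, 2.4, 2.9, 3.7.
Cumulative: 5.6, 14.7, 31.0, 37.9, 56.0, 71.9, 75.6, 84.3, 86.7, 89.6, 93.3.
The total first reaches 22 DD on day 3.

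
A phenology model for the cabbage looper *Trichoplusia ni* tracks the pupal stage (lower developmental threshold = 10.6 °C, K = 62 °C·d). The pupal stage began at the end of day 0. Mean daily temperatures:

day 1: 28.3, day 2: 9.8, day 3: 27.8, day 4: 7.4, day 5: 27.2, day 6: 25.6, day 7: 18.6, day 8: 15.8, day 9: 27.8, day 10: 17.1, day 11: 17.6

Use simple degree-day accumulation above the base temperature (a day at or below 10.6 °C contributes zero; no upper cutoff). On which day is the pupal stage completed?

Daily DD above 10.6 °C: 17.7, 0.0, 17.2, 0.0, 16.6, 15.0, 8.0, 5.2, 17.2, 6.5, 7.0.
Cumulative: 17.7, 17.7, 34.9, 34.9, 51.5, 66.5, 74.5, 79.7, 96.9, 103.4, 110.4.
The total first reaches 62 DD on day 6.

day 6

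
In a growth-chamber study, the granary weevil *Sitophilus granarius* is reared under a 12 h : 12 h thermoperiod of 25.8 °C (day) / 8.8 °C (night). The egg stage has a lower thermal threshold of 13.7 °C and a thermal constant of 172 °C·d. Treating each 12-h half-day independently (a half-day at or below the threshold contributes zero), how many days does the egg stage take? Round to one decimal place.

Day half: max(0, 25.8 − 13.7) × 0.5 = 12.1 × 0.5 = 6.05 DD.
Night half: max(0, 8.8 − 13.7) × 0.5 = 0.0 × 0.5 = 0.00 DD.
Per 24 h: 6.05 DD/day.
Duration = 172 / 6.05 = 28.430 ≈ 28.4 days.

28.4 days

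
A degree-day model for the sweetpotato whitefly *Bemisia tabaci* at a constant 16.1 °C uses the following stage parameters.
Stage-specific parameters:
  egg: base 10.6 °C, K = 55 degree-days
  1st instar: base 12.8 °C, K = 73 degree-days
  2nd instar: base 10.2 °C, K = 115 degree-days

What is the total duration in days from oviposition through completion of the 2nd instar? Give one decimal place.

51.6 days

egg: 55 / (16.1 − 10.6) = 55 / 5.5 = 10.000 d.
1st instar: 73 / (16.1 − 12.8) = 73 / 3.3 = 22.121 d.
2nd instar: 115 / (16.1 − 10.2) = 115 / 5.9 = 19.492 d.
Sum = 51.613 ≈ 51.6 days.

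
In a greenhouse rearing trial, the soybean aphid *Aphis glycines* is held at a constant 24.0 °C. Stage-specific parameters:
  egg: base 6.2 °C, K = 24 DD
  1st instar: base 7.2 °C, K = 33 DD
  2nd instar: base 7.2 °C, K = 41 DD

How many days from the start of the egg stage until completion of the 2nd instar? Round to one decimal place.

egg: 24 / (24.0 − 6.2) = 24 / 17.8 = 1.348 d.
1st instar: 33 / (24.0 − 7.2) = 33 / 16.8 = 1.964 d.
2nd instar: 41 / (24.0 − 7.2) = 41 / 16.8 = 2.440 d.
Sum = 5.753 ≈ 5.8 days.

5.8 days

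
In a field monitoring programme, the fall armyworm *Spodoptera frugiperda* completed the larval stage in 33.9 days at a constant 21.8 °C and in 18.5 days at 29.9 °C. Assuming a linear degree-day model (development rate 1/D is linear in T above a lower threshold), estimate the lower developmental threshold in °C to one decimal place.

12.1 °C

Under the model K = D·(T − T_b), so D₁·(T₁ − T_b) = D₂·(T₂ − T_b).
33.9·(21.8 − T_b) = 18.5·(29.9 − T_b)
T_b = (33.9·21.8 − 18.5·29.9) / (33.9 − 18.5) = 185.87 / 15.4 = 12.069 °C ≈ 12.1 °C.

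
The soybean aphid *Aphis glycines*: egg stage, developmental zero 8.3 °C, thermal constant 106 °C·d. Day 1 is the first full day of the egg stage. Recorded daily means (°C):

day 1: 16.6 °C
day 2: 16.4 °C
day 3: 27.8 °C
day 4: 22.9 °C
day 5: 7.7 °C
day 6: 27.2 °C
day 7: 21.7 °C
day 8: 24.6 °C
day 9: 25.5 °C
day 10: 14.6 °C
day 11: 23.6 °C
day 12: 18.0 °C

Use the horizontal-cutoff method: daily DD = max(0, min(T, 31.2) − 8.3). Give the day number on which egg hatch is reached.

day 9

Daily DD above 8.3 °C (capped at 22.9): 8.3, 8.1, 19.5, 14.6, 0.0, 18.9, 13.4, 16.3, 17.2, 6.3, 15.3, 9.7.
Cumulative: 8.3, 16.4, 35.9, 50.5, 50.5, 69.4, 82.8, 99.1, 116.3, 122.6, 137.9, 147.6.
The total first reaches 106 DD on day 9.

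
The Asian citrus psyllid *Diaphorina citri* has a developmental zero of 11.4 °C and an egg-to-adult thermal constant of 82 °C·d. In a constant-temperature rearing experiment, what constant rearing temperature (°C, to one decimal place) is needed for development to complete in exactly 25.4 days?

14.6 °C

Required daily accumulation = 82 / 25.4 = 3.228 DD/day.
T = T_base + 3.228 = 11.4 + 3.228 = 14.628 ≈ 14.6 °C.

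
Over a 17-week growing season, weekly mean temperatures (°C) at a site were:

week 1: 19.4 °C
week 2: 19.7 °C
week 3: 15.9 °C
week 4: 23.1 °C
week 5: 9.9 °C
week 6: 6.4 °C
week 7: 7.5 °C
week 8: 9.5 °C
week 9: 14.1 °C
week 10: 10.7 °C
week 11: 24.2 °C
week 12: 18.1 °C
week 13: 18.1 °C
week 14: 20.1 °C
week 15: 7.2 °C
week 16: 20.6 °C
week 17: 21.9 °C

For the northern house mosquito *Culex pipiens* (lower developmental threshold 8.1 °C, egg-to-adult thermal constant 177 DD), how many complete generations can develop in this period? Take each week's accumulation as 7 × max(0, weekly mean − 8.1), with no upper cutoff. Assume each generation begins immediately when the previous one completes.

5 generations

Weekly DD (7 × max(0, T̄ − 8.1)): 79.1, 81.2, 54.6, 105.0, 12.6, 0.0, 0.0, 9.8, 42.0, 18.2, 112.7, 70.0, 70.0, 84.0, 0.0, 87.5, 96.6.
Season total = 923.3 DD.
Complete generations = ⌊923.3 / 177⌋ = 5.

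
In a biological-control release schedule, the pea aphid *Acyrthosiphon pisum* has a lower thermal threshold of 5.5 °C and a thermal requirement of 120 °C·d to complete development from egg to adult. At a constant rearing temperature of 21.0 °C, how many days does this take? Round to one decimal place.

Daily accumulation = 21.0 − 5.5 = 15.5 DD/day.
Duration = 120 / 15.5 = 7.742 ≈ 7.7 days.

7.7 days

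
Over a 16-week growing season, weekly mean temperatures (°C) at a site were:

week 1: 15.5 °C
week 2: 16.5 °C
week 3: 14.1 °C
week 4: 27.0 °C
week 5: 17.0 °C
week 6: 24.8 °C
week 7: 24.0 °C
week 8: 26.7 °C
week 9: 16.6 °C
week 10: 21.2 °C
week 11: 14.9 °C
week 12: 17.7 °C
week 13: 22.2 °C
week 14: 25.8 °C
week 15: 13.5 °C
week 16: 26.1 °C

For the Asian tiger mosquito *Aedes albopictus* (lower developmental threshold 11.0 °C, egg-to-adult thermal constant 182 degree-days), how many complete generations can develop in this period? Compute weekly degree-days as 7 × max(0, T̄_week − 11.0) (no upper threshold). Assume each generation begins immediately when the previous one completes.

5 generations

Weekly DD (7 × max(0, T̄ − 11.0)): 31.5, 38.5, 21.7, 112.0, 42.0, 96.6, 91.0, 109.9, 39.2, 71.4, 27.3, 46.9, 78.4, 103.6, 17.5, 105.7.
Season total = 1033.2 DD.
Complete generations = ⌊1033.2 / 182⌋ = 5.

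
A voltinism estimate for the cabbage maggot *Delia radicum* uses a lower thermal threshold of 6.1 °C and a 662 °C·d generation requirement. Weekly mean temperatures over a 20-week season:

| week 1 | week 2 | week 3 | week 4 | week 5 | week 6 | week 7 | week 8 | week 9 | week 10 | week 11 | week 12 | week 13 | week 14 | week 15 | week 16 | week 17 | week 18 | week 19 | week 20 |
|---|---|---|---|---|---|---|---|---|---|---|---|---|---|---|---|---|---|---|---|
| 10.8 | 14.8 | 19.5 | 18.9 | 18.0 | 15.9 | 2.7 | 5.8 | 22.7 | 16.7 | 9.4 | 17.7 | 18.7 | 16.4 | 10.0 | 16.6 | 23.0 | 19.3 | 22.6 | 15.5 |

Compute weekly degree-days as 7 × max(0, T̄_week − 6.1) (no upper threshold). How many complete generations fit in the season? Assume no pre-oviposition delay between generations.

Weekly DD (7 × max(0, T̄ − 6.1)): 32.9, 60.9, 93.8, 89.6, 83.3, 68.6, 0.0, 0.0, 116.2, 74.2, 23.1, 81.2, 88.2, 72.1, 27.3, 73.5, 118.3, 92.4, 115.5, 65.8.
Season total = 1376.9 DD.
Complete generations = ⌊1376.9 / 662⌋ = 2.

2 generations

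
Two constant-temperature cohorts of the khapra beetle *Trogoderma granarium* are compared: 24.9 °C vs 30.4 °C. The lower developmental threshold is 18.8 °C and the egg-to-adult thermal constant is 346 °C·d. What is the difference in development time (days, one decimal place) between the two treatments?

26.9 days

At 24.9 °C: 346 / (24.9 − 18.8) = 346 / 6.1 = 56.721 d.
At 30.4 °C: 346 / (30.4 − 18.8) = 346 / 11.6 = 29.828 d.
Difference = |56.721 − 29.828| = 26.894 ≈ 26.9 days.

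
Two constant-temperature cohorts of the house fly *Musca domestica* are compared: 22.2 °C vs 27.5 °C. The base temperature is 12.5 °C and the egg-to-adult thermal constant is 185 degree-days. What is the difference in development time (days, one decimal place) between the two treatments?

At 22.2 °C: 185 / (22.2 − 12.5) = 185 / 9.7 = 19.072 d.
At 27.5 °C: 185 / (27.5 − 12.5) = 185 / 15.0 = 12.333 d.
Difference = |19.072 − 12.333| = 6.739 ≈ 6.7 days.

6.7 days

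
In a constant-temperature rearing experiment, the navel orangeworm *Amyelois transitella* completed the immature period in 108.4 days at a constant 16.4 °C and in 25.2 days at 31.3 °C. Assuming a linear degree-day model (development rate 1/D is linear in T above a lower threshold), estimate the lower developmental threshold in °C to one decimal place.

Under the model K = D·(T − T_b), so D₁·(T₁ − T_b) = D₂·(T₂ − T_b).
108.4·(16.4 − T_b) = 25.2·(31.3 − T_b)
T_b = (108.4·16.4 − 25.2·31.3) / (108.4 − 25.2) = 989.00 / 83.2 = 11.887 °C ≈ 11.9 °C.

11.9 °C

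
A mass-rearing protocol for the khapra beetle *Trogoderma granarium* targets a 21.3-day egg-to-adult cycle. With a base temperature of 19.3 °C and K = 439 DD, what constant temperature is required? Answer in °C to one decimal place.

Required daily accumulation = 439 / 21.3 = 20.610 DD/day.
T = T_base + 20.610 = 19.3 + 20.610 = 39.910 ≈ 39.9 °C.

39.9 °C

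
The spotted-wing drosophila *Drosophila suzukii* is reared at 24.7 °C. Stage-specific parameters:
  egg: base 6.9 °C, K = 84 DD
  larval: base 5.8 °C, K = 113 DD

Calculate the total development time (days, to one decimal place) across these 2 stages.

10.7 days

egg: 84 / (24.7 − 6.9) = 84 / 17.8 = 4.719 d.
larval: 113 / (24.7 − 5.8) = 113 / 18.9 = 5.979 d.
Sum = 10.698 ≈ 10.7 days.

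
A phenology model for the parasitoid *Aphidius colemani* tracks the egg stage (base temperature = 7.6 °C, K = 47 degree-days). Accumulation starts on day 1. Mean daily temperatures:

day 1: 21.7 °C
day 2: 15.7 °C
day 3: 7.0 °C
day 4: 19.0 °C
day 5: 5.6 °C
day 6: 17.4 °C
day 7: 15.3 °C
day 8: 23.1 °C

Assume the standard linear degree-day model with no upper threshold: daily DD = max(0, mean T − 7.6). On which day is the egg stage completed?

day 7

Daily DD above 7.6 °C: 14.1, 8.1, 0.0, 11.4, 0.0, 9.8, 7.7, 15.5.
Cumulative: 14.1, 22.2, 22.2, 33.6, 33.6, 43.4, 51.1, 66.6.
The total first reaches 47 DD on day 7.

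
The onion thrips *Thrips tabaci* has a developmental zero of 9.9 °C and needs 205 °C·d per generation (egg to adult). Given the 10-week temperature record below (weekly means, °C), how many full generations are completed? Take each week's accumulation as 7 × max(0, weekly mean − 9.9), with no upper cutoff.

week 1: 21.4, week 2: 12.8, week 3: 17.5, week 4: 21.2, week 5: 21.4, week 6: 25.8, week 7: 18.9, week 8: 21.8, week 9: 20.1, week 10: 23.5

3 generations

Weekly DD (7 × max(0, T̄ − 9.9)): 80.5, 20.3, 53.2, 79.1, 80.5, 111.3, 63.0, 83.3, 71.4, 95.2.
Season total = 737.8 DD.
Complete generations = ⌊737.8 / 205⌋ = 3.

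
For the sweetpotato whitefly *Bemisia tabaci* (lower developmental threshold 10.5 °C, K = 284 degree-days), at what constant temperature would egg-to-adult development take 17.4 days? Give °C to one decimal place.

Required daily accumulation = 284 / 17.4 = 16.322 DD/day.
T = T_base + 16.322 = 10.5 + 16.322 = 26.822 ≈ 26.8 °C.

26.8 °C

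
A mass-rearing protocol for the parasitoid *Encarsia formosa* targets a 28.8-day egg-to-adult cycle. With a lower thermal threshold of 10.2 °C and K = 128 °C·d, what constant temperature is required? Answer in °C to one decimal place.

14.6 °C

Required daily accumulation = 128 / 28.8 = 4.444 DD/day.
T = T_base + 4.444 = 10.2 + 4.444 = 14.644 ≈ 14.6 °C.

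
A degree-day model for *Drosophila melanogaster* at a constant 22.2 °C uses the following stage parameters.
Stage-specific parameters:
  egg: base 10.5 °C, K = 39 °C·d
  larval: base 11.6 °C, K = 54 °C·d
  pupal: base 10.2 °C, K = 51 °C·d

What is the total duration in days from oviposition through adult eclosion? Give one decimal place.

egg: 39 / (22.2 − 10.5) = 39 / 11.7 = 3.333 d.
larval: 54 / (22.2 − 11.6) = 54 / 10.6 = 5.094 d.
pupal: 51 / (22.2 − 10.2) = 51 / 12.0 = 4.250 d.
Sum = 12.678 ≈ 12.7 days.

12.7 days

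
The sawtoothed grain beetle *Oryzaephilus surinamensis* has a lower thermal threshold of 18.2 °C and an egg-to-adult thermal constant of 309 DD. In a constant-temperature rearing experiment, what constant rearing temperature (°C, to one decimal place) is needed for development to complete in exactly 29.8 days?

28.6 °C

Required daily accumulation = 309 / 29.8 = 10.369 DD/day.
T = T_base + 10.369 = 18.2 + 10.369 = 28.569 ≈ 28.6 °C.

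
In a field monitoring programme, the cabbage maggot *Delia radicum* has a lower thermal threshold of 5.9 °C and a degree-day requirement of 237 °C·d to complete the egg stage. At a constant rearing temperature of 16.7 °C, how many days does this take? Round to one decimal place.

21.9 days

Daily accumulation = 16.7 − 5.9 = 10.8 DD/day.
Duration = 237 / 10.8 = 21.944 ≈ 21.9 days.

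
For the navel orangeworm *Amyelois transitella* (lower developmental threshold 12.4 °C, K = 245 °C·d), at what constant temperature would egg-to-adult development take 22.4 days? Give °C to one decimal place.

Required daily accumulation = 245 / 22.4 = 10.938 DD/day.
T = T_base + 10.938 = 12.4 + 10.938 = 23.337 ≈ 23.3 °C.

23.3 °C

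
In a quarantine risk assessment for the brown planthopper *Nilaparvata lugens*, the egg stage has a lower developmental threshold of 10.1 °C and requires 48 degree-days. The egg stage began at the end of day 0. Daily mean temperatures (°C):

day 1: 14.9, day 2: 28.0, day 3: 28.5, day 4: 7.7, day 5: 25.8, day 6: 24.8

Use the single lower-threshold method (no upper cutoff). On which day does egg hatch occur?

Daily DD above 10.1 °C: 4.8, 17.9, 18.4, 0.0, 15.7, 14.7.
Cumulative: 4.8, 22.7, 41.1, 41.1, 56.8, 71.5.
The total first reaches 48 DD on day 5.

day 5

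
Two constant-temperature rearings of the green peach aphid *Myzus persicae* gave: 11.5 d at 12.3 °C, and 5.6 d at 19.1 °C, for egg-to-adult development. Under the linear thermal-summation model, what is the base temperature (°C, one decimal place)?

Under the model K = D·(T − T_b), so D₁·(T₁ − T_b) = D₂·(T₂ − T_b).
11.5·(12.3 − T_b) = 5.6·(19.1 − T_b)
T_b = (11.5·12.3 − 5.6·19.1) / (11.5 − 5.6) = 34.49 / 5.9 = 5.846 °C ≈ 5.8 °C.

5.8 °C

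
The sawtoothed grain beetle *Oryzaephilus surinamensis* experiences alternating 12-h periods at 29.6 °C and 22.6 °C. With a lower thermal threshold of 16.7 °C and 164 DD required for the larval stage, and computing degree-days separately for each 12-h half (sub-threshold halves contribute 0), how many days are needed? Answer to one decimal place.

Day half: max(0, 29.6 − 16.7) × 0.5 = 12.9 × 0.5 = 6.45 DD.
Night half: max(0, 22.6 − 16.7) × 0.5 = 5.9 × 0.5 = 2.95 DD.
Per 24 h: 9.40 DD/day.
Duration = 164 / 9.40 = 17.447 ≈ 17.4 days.

17.4 days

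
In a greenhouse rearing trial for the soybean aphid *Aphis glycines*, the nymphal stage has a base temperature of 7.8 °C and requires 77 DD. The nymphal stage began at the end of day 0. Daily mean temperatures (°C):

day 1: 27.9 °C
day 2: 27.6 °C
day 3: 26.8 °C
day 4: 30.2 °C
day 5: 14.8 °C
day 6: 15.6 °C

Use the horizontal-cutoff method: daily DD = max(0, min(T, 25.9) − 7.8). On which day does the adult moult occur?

Daily DD above 7.8 °C (capped at 18.1): 18.1, 18.1, 18.1, 18.1, 7.0, 7.8.
Cumulative: 18.1, 36.2, 54.3, 72.4, 79.4, 87.2.
The total first reaches 77 DD on day 5.

day 5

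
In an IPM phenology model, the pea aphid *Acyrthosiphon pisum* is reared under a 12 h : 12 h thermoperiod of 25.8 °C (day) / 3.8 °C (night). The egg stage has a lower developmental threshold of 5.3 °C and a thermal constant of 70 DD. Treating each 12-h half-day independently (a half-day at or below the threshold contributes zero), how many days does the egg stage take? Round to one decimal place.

Day half: max(0, 25.8 − 5.3) × 0.5 = 20.5 × 0.5 = 10.25 DD.
Night half: max(0, 3.8 − 5.3) × 0.5 = 0.0 × 0.5 = 0.00 DD.
Per 24 h: 10.25 DD/day.
Duration = 70 / 10.25 = 6.829 ≈ 6.8 days.

6.8 days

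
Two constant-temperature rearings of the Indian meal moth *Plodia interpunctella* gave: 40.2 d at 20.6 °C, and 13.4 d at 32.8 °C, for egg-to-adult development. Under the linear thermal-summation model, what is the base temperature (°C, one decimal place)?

14.5 °C

Under the model K = D·(T − T_b), so D₁·(T₁ − T_b) = D₂·(T₂ − T_b).
40.2·(20.6 − T_b) = 13.4·(32.8 − T_b)
T_b = (40.2·20.6 − 13.4·32.8) / (40.2 − 13.4) = 388.60 / 26.8 = 14.500 °C ≈ 14.5 °C.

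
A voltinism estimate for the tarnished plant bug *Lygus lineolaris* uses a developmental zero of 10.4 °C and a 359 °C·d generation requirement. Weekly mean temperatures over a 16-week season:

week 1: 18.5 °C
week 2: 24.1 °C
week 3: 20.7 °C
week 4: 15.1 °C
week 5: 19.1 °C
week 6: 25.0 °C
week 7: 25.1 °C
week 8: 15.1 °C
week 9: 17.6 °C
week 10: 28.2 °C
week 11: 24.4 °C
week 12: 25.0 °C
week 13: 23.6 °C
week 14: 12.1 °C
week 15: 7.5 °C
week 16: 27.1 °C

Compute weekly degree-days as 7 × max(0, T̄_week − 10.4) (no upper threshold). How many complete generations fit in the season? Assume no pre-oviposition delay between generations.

3 generations

Weekly DD (7 × max(0, T̄ − 10.4)): 56.7, 95.9, 72.1, 32.9, 60.9, 102.2, 102.9, 32.9, 50.4, 124.6, 98.0, 102.2, 92.4, 11.9, 0.0, 116.9.
Season total = 1152.9 DD.
Complete generations = ⌊1152.9 / 359⌋ = 3.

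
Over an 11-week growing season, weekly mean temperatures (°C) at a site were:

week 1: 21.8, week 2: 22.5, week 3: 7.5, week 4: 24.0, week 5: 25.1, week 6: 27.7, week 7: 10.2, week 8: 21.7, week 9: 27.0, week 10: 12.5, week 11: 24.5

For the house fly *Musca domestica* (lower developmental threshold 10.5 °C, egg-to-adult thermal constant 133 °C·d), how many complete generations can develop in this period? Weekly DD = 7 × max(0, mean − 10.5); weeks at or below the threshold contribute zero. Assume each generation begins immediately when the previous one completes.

5 generations

Weekly DD (7 × max(0, T̄ − 10.5)): 79.1, 84.0, 0.0, 94.5, 102.2, 120.4, 0.0, 78.4, 115.5, 14.0, 98.0.
Season total = 786.1 DD.
Complete generations = ⌊786.1 / 133⌋ = 5.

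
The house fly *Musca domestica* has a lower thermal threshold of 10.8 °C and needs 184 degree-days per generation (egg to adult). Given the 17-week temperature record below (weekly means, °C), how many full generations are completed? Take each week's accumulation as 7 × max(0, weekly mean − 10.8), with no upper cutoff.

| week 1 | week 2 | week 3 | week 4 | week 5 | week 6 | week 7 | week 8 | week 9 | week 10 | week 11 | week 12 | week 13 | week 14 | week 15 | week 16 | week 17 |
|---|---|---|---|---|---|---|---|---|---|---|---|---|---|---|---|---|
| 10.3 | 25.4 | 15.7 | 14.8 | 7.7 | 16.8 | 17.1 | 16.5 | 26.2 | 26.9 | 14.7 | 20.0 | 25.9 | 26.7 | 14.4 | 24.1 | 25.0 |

5 generations

Weekly DD (7 × max(0, T̄ − 10.8)): 0.0, 102.2, 34.3, 28.0, 0.0, 42.0, 44.1, 39.9, 107.8, 112.7, 27.3, 64.4, 105.7, 111.3, 25.2, 93.1, 99.4.
Season total = 1037.4 DD.
Complete generations = ⌊1037.4 / 184⌋ = 5.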